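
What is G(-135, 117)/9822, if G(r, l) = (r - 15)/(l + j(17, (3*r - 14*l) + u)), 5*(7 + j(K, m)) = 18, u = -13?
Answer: -125/929816 ≈ -0.00013444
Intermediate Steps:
j(K, m) = -17/5 (j(K, m) = -7 + (⅕)*18 = -7 + 18/5 = -17/5)
G(r, l) = (-15 + r)/(-17/5 + l) (G(r, l) = (r - 15)/(l - 17/5) = (-15 + r)/(-17/5 + l))
G(-135, 117)/9822 = (5*(-15 - 135)/(-17 + 5*117))/9822 = (5*(-150)/(-17 + 585))*(1/9822) = (5*(-150)/568)*(1/9822) = (5*(1/568)*(-150))*(1/9822) = -375/284*1/9822 = -125/929816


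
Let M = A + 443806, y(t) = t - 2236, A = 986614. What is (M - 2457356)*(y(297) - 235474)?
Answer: 243807956568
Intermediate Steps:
y(t) = -2236 + t
M = 1430420 (M = 986614 + 443806 = 1430420)
(M - 2457356)*(y(297) - 235474) = (1430420 - 2457356)*((-2236 + 297) - 235474) = -1026936*(-1939 - 235474) = -1026936*(-237413) = 243807956568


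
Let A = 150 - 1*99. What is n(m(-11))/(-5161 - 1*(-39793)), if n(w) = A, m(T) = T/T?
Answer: 17/11544 ≈ 0.0014726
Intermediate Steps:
m(T) = 1
A = 51 (A = 150 - 99 = 51)
n(w) = 51
n(m(-11))/(-5161 - 1*(-39793)) = 51/(-5161 - 1*(-39793)) = 51/(-5161 + 39793) = 51/34632 = 51*(1/34632) = 17/11544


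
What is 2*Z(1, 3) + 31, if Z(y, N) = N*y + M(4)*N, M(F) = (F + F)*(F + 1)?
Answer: 277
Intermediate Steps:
M(F) = 2*F*(1 + F) (M(F) = (2*F)*(1 + F) = 2*F*(1 + F))
Z(y, N) = 40*N + N*y (Z(y, N) = N*y + (2*4*(1 + 4))*N = N*y + (2*4*5)*N = N*y + 40*N = 40*N + N*y)
2*Z(1, 3) + 31 = 2*(3*(40 + 1)) + 31 = 2*(3*41) + 31 = 2*123 + 31 = 246 + 31 = 277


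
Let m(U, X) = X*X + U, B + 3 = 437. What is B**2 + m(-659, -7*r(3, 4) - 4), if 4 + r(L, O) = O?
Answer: 187713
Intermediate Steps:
B = 434 (B = -3 + 437 = 434)
r(L, O) = -4 + O
m(U, X) = U + X**2 (m(U, X) = X**2 + U = U + X**2)
B**2 + m(-659, -7*r(3, 4) - 4) = 434**2 + (-659 + (-7*(-4 + 4) - 4)**2) = 188356 + (-659 + (-7*0 - 4)**2) = 188356 + (-659 + (0 - 4)**2) = 188356 + (-659 + (-4)**2) = 188356 + (-659 + 16) = 188356 - 643 = 187713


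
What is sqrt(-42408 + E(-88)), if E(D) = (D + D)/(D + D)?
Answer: I*sqrt(42407) ≈ 205.93*I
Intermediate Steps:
E(D) = 1 (E(D) = (2*D)/((2*D)) = (2*D)*(1/(2*D)) = 1)
sqrt(-42408 + E(-88)) = sqrt(-42408 + 1) = sqrt(-42407) = I*sqrt(42407)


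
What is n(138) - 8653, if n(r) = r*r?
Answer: 10391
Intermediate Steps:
n(r) = r²
n(138) - 8653 = 138² - 8653 = 19044 - 8653 = 10391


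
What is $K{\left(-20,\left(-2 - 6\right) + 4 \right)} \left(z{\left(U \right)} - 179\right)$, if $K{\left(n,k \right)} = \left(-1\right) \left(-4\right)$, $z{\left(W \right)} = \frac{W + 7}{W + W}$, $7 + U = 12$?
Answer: $- \frac{3556}{5} \approx -711.2$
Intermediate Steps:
$U = 5$ ($U = -7 + 12 = 5$)
$z{\left(W \right)} = \frac{7 + W}{2 W}$
$K{\left(n,k \right)} = 4$
$K{\left(-20,\left(-2 - 6\right) + 4 \right)} \left(z{\left(U \right)} - 179\right) = 4 \left(\frac{7 + 5}{2 \cdot 5} - 179\right) = 4 \left(\frac{1}{2} \cdot \frac{1}{5} \cdot 12 - 179\right) = 4 \left(\frac{6}{5} - 179\right) = 4 \left(- \frac{889}{5}\right) = - \frac{3556}{5}$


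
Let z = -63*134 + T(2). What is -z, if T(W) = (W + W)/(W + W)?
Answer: 8441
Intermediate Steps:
T(W) = 1 (T(W) = (2*W)/((2*W)) = (2*W)*(1/(2*W)) = 1)
z = -8441 (z = -63*134 + 1 = -8442 + 1 = -8441)
-z = -1*(-8441) = 8441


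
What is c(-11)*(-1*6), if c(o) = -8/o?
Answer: -48/11 ≈ -4.3636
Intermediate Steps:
c(-11)*(-1*6) = (-8/(-11))*(-1*6) = -8*(-1/11)*(-6) = (8/11)*(-6) = -48/11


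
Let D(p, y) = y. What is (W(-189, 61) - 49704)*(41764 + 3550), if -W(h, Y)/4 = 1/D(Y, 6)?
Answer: -6756951796/3 ≈ -2.2523e+9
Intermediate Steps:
W(h, Y) = -⅔ (W(h, Y) = -4/6 = -4*⅙ = -⅔)
(W(-189, 61) - 49704)*(41764 + 3550) = (-⅔ - 49704)*(41764 + 3550) = -149114/3*45314 = -6756951796/3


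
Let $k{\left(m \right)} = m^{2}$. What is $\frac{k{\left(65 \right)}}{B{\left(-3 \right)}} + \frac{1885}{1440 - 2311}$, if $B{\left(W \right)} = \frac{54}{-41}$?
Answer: $- \frac{11613905}{3618} \approx -3210.0$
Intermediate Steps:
$B{\left(W \right)} = - \frac{54}{41}$ ($B{\left(W \right)} = 54 \left(- \frac{1}{41}\right) = - \frac{54}{41}$)
$\frac{k{\left(65 \right)}}{B{\left(-3 \right)}} + \frac{1885}{1440 - 2311} = \frac{65^{2}}{- \frac{54}{41}} + \frac{1885}{1440 - 2311} = 4225 \left(- \frac{41}{54}\right) + \frac{1885}{1440 - 2311} = - \frac{173225}{54} + \frac{1885}{-871} = - \frac{173225}{54} + 1885 \left(- \frac{1}{871}\right) = - \frac{173225}{54} - \frac{145}{67} = - \frac{11613905}{3618}$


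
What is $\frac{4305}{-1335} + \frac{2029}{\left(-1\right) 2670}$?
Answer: $- \frac{10639}{2670} \approx -3.9846$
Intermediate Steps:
$\frac{4305}{-1335} + \frac{2029}{\left(-1\right) 2670} = 4305 \left(- \frac{1}{1335}\right) + \frac{2029}{-2670} = - \frac{287}{89} + 2029 \left(- \frac{1}{2670}\right) = - \frac{287}{89} - \frac{2029}{2670} = - \frac{10639}{2670}$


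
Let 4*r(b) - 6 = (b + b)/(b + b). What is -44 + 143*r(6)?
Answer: 825/4 ≈ 206.25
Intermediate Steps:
r(b) = 7/4 (r(b) = 3/2 + ((b + b)/(b + b))/4 = 3/2 + ((2*b)/((2*b)))/4 = 3/2 + ((2*b)*(1/(2*b)))/4 = 3/2 + (1/4)*1 = 3/2 + 1/4 = 7/4)
-44 + 143*r(6) = -44 + 143*(7/4) = -44 + 1001/4 = 825/4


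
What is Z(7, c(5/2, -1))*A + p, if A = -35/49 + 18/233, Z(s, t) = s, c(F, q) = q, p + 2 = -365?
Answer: -86550/233 ≈ -371.46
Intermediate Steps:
p = -367 (p = -2 - 365 = -367)
A = -1039/1631 (A = -35*1/49 + 18*(1/233) = -5/7 + 18/233 = -1039/1631 ≈ -0.63703)
Z(7, c(5/2, -1))*A + p = 7*(-1039/1631) - 367 = -1039/233 - 367 = -86550/233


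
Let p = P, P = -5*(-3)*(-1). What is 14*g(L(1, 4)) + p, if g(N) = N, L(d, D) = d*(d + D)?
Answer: 55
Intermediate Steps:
L(d, D) = d*(D + d)
P = -15 (P = 15*(-1) = -15)
p = -15
14*g(L(1, 4)) + p = 14*(1*(4 + 1)) - 15 = 14*(1*5) - 15 = 14*5 - 15 = 70 - 15 = 55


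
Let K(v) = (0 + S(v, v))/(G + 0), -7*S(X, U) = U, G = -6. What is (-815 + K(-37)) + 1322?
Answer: 21257/42 ≈ 506.12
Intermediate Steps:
S(X, U) = -U/7
K(v) = v/42 (K(v) = (0 - v/7)/(-6 + 0) = -v/7/(-6) = -v/7*(-⅙) = v/42)
(-815 + K(-37)) + 1322 = (-815 + (1/42)*(-37)) + 1322 = (-815 - 37/42) + 1322 = -34267/42 + 1322 = 21257/42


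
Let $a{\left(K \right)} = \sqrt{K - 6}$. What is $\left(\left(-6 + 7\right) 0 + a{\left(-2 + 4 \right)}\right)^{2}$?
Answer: $-4$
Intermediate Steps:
$a{\left(K \right)} = \sqrt{-6 + K}$
$\left(\left(-6 + 7\right) 0 + a{\left(-2 + 4 \right)}\right)^{2} = \left(\left(-6 + 7\right) 0 + \sqrt{-6 + \left(-2 + 4\right)}\right)^{2} = \left(1 \cdot 0 + \sqrt{-6 + 2}\right)^{2} = \left(0 + \sqrt{-4}\right)^{2} = \left(0 + 2 i\right)^{2} = \left(2 i\right)^{2} = -4$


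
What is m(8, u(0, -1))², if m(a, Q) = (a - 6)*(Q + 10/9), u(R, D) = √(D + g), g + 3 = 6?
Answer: 1048/81 + 80*√2/9 ≈ 25.509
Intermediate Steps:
g = 3 (g = -3 + 6 = 3)
u(R, D) = √(3 + D) (u(R, D) = √(D + 3) = √(3 + D))
m(a, Q) = (-6 + a)*(10/9 + Q) (m(a, Q) = (-6 + a)*(Q + 10*(⅑)) = (-6 + a)*(Q + 10/9) = (-6 + a)*(10/9 + Q))
m(8, u(0, -1))² = (-20/3 - 6*√(3 - 1) + (10/9)*8 + √(3 - 1)*8)² = (-20/3 - 6*√2 + 80/9 + √2*8)² = (-20/3 - 6*√2 + 80/9 + 8*√2)² = (20/9 + 2*√2)²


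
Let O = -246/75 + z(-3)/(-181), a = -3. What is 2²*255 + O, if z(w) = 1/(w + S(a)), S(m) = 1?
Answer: 9201341/9050 ≈ 1016.7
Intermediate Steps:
z(w) = 1/(1 + w) (z(w) = 1/(w + 1) = 1/(1 + w))
O = -29659/9050 (O = -246/75 + 1/((1 - 3)*(-181)) = -246*1/75 - 1/181/(-2) = -82/25 - ½*(-1/181) = -82/25 + 1/362 = -29659/9050 ≈ -3.2772)
2²*255 + O = 2²*255 - 29659/9050 = 4*255 - 29659/9050 = 1020 - 29659/9050 = 9201341/9050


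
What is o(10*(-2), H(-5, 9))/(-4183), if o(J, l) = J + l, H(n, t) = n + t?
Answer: 16/4183 ≈ 0.0038250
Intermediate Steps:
o(10*(-2), H(-5, 9))/(-4183) = (10*(-2) + (-5 + 9))/(-4183) = (-20 + 4)*(-1/4183) = -16*(-1/4183) = 16/4183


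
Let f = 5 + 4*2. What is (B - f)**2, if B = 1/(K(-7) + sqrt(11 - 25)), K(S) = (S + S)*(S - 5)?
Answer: (366926 + I*sqrt(14))**2/797384644 ≈ 168.85 + 0.0034435*I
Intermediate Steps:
K(S) = 2*S*(-5 + S) (K(S) = (2*S)*(-5 + S) = 2*S*(-5 + S))
B = 1/(168 + I*sqrt(14)) (B = 1/(2*(-7)*(-5 - 7) + sqrt(11 - 25)) = 1/(2*(-7)*(-12) + sqrt(-14)) = 1/(168 + I*sqrt(14)) ≈ 0.0059494 - 0.0001325*I)
f = 13 (f = 5 + 8 = 13)
(B - f)**2 = ((12/2017 - I*sqrt(14)/28238) - 1*13)**2 = ((12/2017 - I*sqrt(14)/28238) - 13)**2 = (-26209/2017 - I*sqrt(14)/28238)**2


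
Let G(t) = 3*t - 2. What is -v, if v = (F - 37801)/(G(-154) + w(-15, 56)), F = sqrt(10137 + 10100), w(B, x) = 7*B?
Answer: -37801/569 + 7*sqrt(413)/569 ≈ -66.184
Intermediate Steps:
G(t) = -2 + 3*t
F = 7*sqrt(413) (F = sqrt(20237) = 7*sqrt(413) ≈ 142.26)
v = 37801/569 - 7*sqrt(413)/569 (v = (7*sqrt(413) - 37801)/((-2 + 3*(-154)) + 7*(-15)) = (-37801 + 7*sqrt(413))/((-2 - 462) - 105) = (-37801 + 7*sqrt(413))/(-464 - 105) = (-37801 + 7*sqrt(413))/(-569) = (-37801 + 7*sqrt(413))*(-1/569) = 37801/569 - 7*sqrt(413)/569 ≈ 66.184)
-v = -(37801/569 - 7*sqrt(413)/569) = -37801/569 + 7*sqrt(413)/569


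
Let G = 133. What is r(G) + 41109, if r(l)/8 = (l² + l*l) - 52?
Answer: 323717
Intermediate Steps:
r(l) = -416 + 16*l² (r(l) = 8*((l² + l*l) - 52) = 8*((l² + l²) - 52) = 8*(2*l² - 52) = 8*(-52 + 2*l²) = -416 + 16*l²)
r(G) + 41109 = (-416 + 16*133²) + 41109 = (-416 + 16*17689) + 41109 = (-416 + 283024) + 41109 = 282608 + 41109 = 323717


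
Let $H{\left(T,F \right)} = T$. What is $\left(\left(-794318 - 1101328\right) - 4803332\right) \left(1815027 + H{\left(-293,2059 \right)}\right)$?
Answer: $-12156863141852$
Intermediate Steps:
$\left(\left(-794318 - 1101328\right) - 4803332\right) \left(1815027 + H{\left(-293,2059 \right)}\right) = \left(\left(-794318 - 1101328\right) - 4803332\right) \left(1815027 - 293\right) = \left(\left(-794318 - 1101328\right) - 4803332\right) 1814734 = \left(-1895646 - 4803332\right) 1814734 = \left(-6698978\right) 1814734 = -12156863141852$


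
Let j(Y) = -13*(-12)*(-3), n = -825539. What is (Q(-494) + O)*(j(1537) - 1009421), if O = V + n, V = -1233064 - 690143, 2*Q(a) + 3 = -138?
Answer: 5551999092737/2 ≈ 2.7760e+12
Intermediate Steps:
Q(a) = -141/2 (Q(a) = -3/2 + (½)*(-138) = -3/2 - 69 = -141/2)
V = -1923207
j(Y) = -468 (j(Y) = 156*(-3) = -468)
O = -2748746 (O = -1923207 - 825539 = -2748746)
(Q(-494) + O)*(j(1537) - 1009421) = (-141/2 - 2748746)*(-468 - 1009421) = -5497633/2*(-1009889) = 5551999092737/2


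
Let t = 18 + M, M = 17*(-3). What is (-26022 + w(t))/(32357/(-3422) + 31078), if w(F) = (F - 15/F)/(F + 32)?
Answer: -978295048/1169482149 ≈ -0.83652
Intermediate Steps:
M = -51
t = -33 (t = 18 - 51 = -33)
w(F) = (F - 15/F)/(32 + F)
(-26022 + w(t))/(32357/(-3422) + 31078) = (-26022 + (-15 + (-33)²)/((-33)*(32 - 33)))/(32357/(-3422) + 31078) = (-26022 - 1/33*(-15 + 1089)/(-1))/(32357*(-1/3422) + 31078) = (-26022 - 1/33*(-1)*1074)/(-32357/3422 + 31078) = (-26022 + 358/11)/(106316559/3422) = -285884/11*3422/106316559 = -978295048/1169482149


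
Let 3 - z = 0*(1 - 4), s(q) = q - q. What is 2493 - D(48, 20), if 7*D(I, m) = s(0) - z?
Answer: 17454/7 ≈ 2493.4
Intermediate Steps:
s(q) = 0
z = 3 (z = 3 - 0*(1 - 4) = 3 - 0*(-3) = 3 - 1*0 = 3 + 0 = 3)
D(I, m) = -3/7 (D(I, m) = (0 - 1*3)/7 = (0 - 3)/7 = (⅐)*(-3) = -3/7)
2493 - D(48, 20) = 2493 - 1*(-3/7) = 2493 + 3/7 = 17454/7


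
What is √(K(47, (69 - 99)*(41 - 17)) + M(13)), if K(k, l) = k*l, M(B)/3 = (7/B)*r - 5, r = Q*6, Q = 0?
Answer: I*√33855 ≈ 184.0*I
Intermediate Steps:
r = 0 (r = 0*6 = 0)
M(B) = -15 (M(B) = 3*((7/B)*0 - 5) = 3*(0 - 5) = 3*(-5) = -15)
√(K(47, (69 - 99)*(41 - 17)) + M(13)) = √(47*((69 - 99)*(41 - 17)) - 15) = √(47*(-30*24) - 15) = √(47*(-720) - 15) = √(-33840 - 15) = √(-33855) = I*√33855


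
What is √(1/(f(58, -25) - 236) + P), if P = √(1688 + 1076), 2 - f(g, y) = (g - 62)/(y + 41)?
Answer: √(-3740 + 1748450*√691)/935 ≈ 7.2505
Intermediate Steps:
f(g, y) = 2 - (-62 + g)/(41 + y) (f(g, y) = 2 - (g - 62)/(y + 41) = 2 - (-62 + g)/(41 + y))
P = 2*√691 (P = √2764 = 2*√691 ≈ 52.574)
√(1/(f(58, -25) - 236) + P) = √(1/((144 - 1*58 + 2*(-25))/(41 - 25) - 236) + 2*√691) = √(1/((144 - 58 - 50)/16 - 236) + 2*√691) = √(1/((1/16)*36 - 236) + 2*√691) = √(1/(9/4 - 236) + 2*√691) = √(1/(-935/4) + 2*√691) = √(-4/935 + 2*√691)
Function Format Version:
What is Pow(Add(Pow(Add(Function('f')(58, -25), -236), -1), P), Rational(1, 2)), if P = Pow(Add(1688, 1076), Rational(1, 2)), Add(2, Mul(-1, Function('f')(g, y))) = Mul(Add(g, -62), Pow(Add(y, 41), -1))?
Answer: Mul(Rational(1, 935), Pow(Add(-3740, Mul(1748450, Pow(691, Rational(1, 2)))), Rational(1, 2))) ≈ 7.2505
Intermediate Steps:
Function('f')(g, y) = Add(2, Mul(-1, Pow(Add(41, y), -1), Add(-62, g))) (Function('f')(g, y) = Add(2, Mul(-1, Mul(Add(g, -62), Pow(Add(y, 41), -1)))) = Add(2, Mul(-1, Mul(Add(-62, g), Pow(Add(41, y), -1)))) = Add(2, Mul(-1, Mul(Pow(Add(41, y), -1), Add(-62, g)))) = Add(2, Mul(-1, Pow(Add(41, y), -1), Add(-62, g))))
P = Mul(2, Pow(691, Rational(1, 2))) (P = Pow(2764, Rational(1, 2)) = Mul(2, Pow(691, Rational(1, 2))) ≈ 52.574)
Pow(Add(Pow(Add(Function('f')(58, -25), -236), -1), P), Rational(1, 2)) = Pow(Add(Pow(Add(Mul(Pow(Add(41, -25), -1), Add(144, Mul(-1, 58), Mul(2, -25))), -236), -1), Mul(2, Pow(691, Rational(1, 2)))), Rational(1, 2)) = Pow(Add(Pow(Add(Mul(Pow(16, -1), Add(144, -58, -50)), -236), -1), Mul(2, Pow(691, Rational(1, 2)))), Rational(1, 2)) = Pow(Add(Pow(Add(Mul(Rational(1, 16), 36), -236), -1), Mul(2, Pow(691, Rational(1, 2)))), Rational(1, 2)) = Pow(Add(Pow(Add(Rational(9, 4), -236), -1), Mul(2, Pow(691, Rational(1, 2)))), Rational(1, 2)) = Pow(Add(Pow(Rational(-935, 4), -1), Mul(2, Pow(691, Rational(1, 2)))), Rational(1, 2)) = Pow(Add(Rational(-4, 935), Mul(2, Pow(691, Rational(1, 2)))), Rational(1, 2))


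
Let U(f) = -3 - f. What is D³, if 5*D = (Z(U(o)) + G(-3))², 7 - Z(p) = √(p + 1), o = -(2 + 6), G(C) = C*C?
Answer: (16 - √6)⁶/125 ≈ 49525.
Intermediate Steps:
G(C) = C²
o = -8 (o = -1*8 = -8)
Z(p) = 7 - √(1 + p) (Z(p) = 7 - √(p + 1) = 7 - √(1 + p))
D = (16 - √6)²/5 (D = ((7 - √(1 + (-3 - 1*(-8)))) + (-3)²)²/5 = ((7 - √(1 + (-3 + 8))) + 9)²/5 = ((7 - √(1 + 5)) + 9)²/5 = ((7 - √6) + 9)²/5 = (16 - √6)²/5 ≈ 36.723)
D³ = ((16 - √6)²/5)³ = (16 - √6)⁶/125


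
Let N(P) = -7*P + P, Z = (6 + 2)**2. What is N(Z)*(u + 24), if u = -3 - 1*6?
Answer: -5760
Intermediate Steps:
u = -9 (u = -3 - 6 = -9)
Z = 64 (Z = 8**2 = 64)
N(P) = -6*P
N(Z)*(u + 24) = (-6*64)*(-9 + 24) = -384*15 = -5760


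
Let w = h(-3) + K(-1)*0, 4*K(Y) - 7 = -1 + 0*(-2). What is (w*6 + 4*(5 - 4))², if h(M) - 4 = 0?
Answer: 784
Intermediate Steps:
K(Y) = 3/2 (K(Y) = 7/4 + (-1 + 0*(-2))/4 = 7/4 + (-1 + 0)/4 = 7/4 + (¼)*(-1) = 7/4 - ¼ = 3/2)
h(M) = 4 (h(M) = 4 + 0 = 4)
w = 4 (w = 4 + (3/2)*0 = 4 + 0 = 4)
(w*6 + 4*(5 - 4))² = (4*6 + 4*(5 - 4))² = (24 + 4*1)² = (24 + 4)² = 28² = 784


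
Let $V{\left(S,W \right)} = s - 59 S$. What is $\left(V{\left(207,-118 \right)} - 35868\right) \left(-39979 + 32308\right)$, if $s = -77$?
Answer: $369420018$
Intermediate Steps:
$V{\left(S,W \right)} = -77 - 59 S$
$\left(V{\left(207,-118 \right)} - 35868\right) \left(-39979 + 32308\right) = \left(\left(-77 - 12213\right) - 35868\right) \left(-39979 + 32308\right) = \left(\left(-77 - 12213\right) - 35868\right) \left(-7671\right) = \left(-12290 - 35868\right) \left(-7671\right) = \left(-48158\right) \left(-7671\right) = 369420018$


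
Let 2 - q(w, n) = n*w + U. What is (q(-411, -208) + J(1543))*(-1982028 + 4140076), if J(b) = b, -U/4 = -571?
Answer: -186082004896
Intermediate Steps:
U = 2284 (U = -4*(-571) = 2284)
q(w, n) = -2282 - n*w (q(w, n) = 2 - (n*w + 2284) = 2 - (2284 + n*w) = 2 + (-2284 - n*w) = -2282 - n*w)
(q(-411, -208) + J(1543))*(-1982028 + 4140076) = ((-2282 - 1*(-208)*(-411)) + 1543)*(-1982028 + 4140076) = ((-2282 - 85488) + 1543)*2158048 = (-87770 + 1543)*2158048 = -86227*2158048 = -186082004896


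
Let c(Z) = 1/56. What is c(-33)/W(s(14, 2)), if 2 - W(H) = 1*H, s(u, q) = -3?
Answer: 1/280 ≈ 0.0035714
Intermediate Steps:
c(Z) = 1/56
W(H) = 2 - H
c(-33)/W(s(14, 2)) = 1/(56*(2 - 1*(-3))) = 1/(56*(2 + 3)) = (1/56)/5 = (1/56)*(⅕) = 1/280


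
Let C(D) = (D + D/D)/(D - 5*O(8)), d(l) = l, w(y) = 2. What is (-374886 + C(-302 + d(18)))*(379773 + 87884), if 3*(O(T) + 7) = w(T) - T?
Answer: -41900884495447/239 ≈ -1.7532e+11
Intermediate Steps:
O(T) = -19/3 - T/3 (O(T) = -7 + (2 - T)/3 = -7 + (⅔ - T/3) = -19/3 - T/3)
C(D) = (1 + D)/(45 + D) (C(D) = (D + D/D)/(D - 5*(-19/3 - ⅓*8)) = (D + 1)/(D - 5*(-19/3 - 8/3)) = (1 + D)/(D - 5*(-9)) = (1 + D)/(D + 45) = (1 + D)/(45 + D))
(-374886 + C(-302 + d(18)))*(379773 + 87884) = (-374886 + (1 + (-302 + 18))/(45 + (-302 + 18)))*(379773 + 87884) = (-374886 + (1 - 284)/(45 - 284))*467657 = (-374886 - 283/(-239))*467657 = (-374886 - 1/239*(-283))*467657 = (-374886 + 283/239)*467657 = -89597471/239*467657 = -41900884495447/239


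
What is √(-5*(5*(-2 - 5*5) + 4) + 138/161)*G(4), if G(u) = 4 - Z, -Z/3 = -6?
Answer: -2*√32137 ≈ -358.54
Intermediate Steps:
Z = 18 (Z = -3*(-6) = 18)
G(u) = -14 (G(u) = 4 - 1*18 = 4 - 18 = -14)
√(-5*(5*(-2 - 5*5) + 4) + 138/161)*G(4) = √(-5*(5*(-2 - 5*5) + 4) + 138/161)*(-14) = √(-5*(5*(-2 - 25) + 4) + 138*(1/161))*(-14) = √(-5*(5*(-27) + 4) + 6/7)*(-14) = √(-5*(-135 + 4) + 6/7)*(-14) = √(-5*(-131) + 6/7)*(-14) = √(655 + 6/7)*(-14) = √(4591/7)*(-14) = (√32137/7)*(-14) = -2*√32137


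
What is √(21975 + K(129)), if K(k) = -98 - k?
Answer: 2*√5437 ≈ 147.47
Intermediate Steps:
√(21975 + K(129)) = √(21975 + (-98 - 1*129)) = √(21975 + (-98 - 129)) = √(21975 - 227) = √21748 = 2*√5437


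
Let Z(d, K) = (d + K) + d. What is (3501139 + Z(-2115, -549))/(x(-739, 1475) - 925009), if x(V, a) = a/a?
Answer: -62435/16518 ≈ -3.7798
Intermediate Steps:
Z(d, K) = K + 2*d (Z(d, K) = (K + d) + d = K + 2*d)
x(V, a) = 1
(3501139 + Z(-2115, -549))/(x(-739, 1475) - 925009) = (3501139 + (-549 + 2*(-2115)))/(1 - 925009) = (3501139 + (-549 - 4230))/(-925008) = (3501139 - 4779)*(-1/925008) = 3496360*(-1/925008) = -62435/16518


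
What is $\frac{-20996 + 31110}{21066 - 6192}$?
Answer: $\frac{5057}{7437} \approx 0.67998$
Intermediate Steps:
$\frac{-20996 + 31110}{21066 - 6192} = \frac{10114}{14874} = 10114 \cdot \frac{1}{14874} = \frac{5057}{7437}$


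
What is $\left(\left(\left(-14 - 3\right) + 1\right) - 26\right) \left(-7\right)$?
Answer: $294$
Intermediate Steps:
$\left(\left(\left(-14 - 3\right) + 1\right) - 26\right) \left(-7\right) = \left(\left(-17 + 1\right) - 26\right) \left(-7\right) = \left(-16 - 26\right) \left(-7\right) = \left(-42\right) \left(-7\right) = 294$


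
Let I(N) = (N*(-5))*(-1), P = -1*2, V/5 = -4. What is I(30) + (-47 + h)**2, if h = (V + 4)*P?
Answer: 375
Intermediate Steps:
V = -20 (V = 5*(-4) = -20)
P = -2
I(N) = 5*N (I(N) = -5*N*(-1) = 5*N)
h = 32 (h = (-20 + 4)*(-2) = -16*(-2) = 32)
I(30) + (-47 + h)**2 = 5*30 + (-47 + 32)**2 = 150 + (-15)**2 = 150 + 225 = 375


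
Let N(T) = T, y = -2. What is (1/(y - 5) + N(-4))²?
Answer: 841/49 ≈ 17.163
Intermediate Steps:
(1/(y - 5) + N(-4))² = (1/(-2 - 5) - 4)² = (1/(-7) - 4)² = (-⅐ - 4)² = (-29/7)² = 841/49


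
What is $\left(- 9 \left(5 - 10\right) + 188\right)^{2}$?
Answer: $54289$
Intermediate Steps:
$\left(- 9 \left(5 - 10\right) + 188\right)^{2} = \left(\left(-9\right) \left(-5\right) + 188\right)^{2} = \left(45 + 188\right)^{2} = 233^{2} = 54289$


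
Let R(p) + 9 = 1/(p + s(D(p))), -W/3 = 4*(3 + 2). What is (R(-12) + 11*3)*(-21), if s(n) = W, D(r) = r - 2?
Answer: -12089/24 ≈ -503.71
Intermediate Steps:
D(r) = -2 + r
W = -60 (W = -12*(3 + 2) = -12*5 = -3*20 = -60)
s(n) = -60
R(p) = -9 + 1/(-60 + p) (R(p) = -9 + 1/(p - 60) = -9 + 1/(-60 + p))
(R(-12) + 11*3)*(-21) = ((541 - 9*(-12))/(-60 - 12) + 11*3)*(-21) = ((541 + 108)/(-72) + 33)*(-21) = (-1/72*649 + 33)*(-21) = (-649/72 + 33)*(-21) = (1727/72)*(-21) = -12089/24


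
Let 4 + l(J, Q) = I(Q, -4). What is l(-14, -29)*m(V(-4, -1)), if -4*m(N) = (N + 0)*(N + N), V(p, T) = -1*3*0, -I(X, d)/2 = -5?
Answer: 0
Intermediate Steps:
I(X, d) = 10 (I(X, d) = -2*(-5) = 10)
V(p, T) = 0 (V(p, T) = -3*0 = 0)
l(J, Q) = 6 (l(J, Q) = -4 + 10 = 6)
m(N) = -N**2/2 (m(N) = -(N + 0)*(N + N)/4 = -N*2*N/4 = -N**2/2)
l(-14, -29)*m(V(-4, -1)) = 6*(-1/2*0**2) = 6*(-1/2*0) = 6*0 = 0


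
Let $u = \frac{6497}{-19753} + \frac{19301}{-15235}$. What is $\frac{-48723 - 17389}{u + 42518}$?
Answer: $- \frac{9947771984480}{6397378609121} \approx -1.555$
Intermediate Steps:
$u = - \frac{480234448}{300936955}$ ($u = 6497 \left(- \frac{1}{19753}\right) + 19301 \left(- \frac{1}{15235}\right) = - \frac{6497}{19753} - \frac{19301}{15235} = - \frac{480234448}{300936955} \approx -1.5958$)
$\frac{-48723 - 17389}{u + 42518} = \frac{-48723 - 17389}{- \frac{480234448}{300936955} + 42518} = - \frac{66112}{\frac{12794757218242}{300936955}} = \left(-66112\right) \frac{300936955}{12794757218242} = - \frac{9947771984480}{6397378609121}$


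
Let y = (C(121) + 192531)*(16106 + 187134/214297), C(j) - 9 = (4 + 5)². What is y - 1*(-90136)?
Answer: 664880479662928/214297 ≈ 3.1026e+9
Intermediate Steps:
C(j) = 90 (C(j) = 9 + (4 + 5)² = 9 + 9² = 9 + 81 = 90)
y = 664861163788536/214297 (y = (90 + 192531)*(16106 + 187134/214297) = 192621*(16106 + 187134*(1/214297)) = 192621*(16106 + 187134/214297) = 192621*(3451654616/214297) = 664861163788536/214297 ≈ 3.1025e+9)
y - 1*(-90136) = 664861163788536/214297 - 1*(-90136) = 664861163788536/214297 + 90136 = 664880479662928/214297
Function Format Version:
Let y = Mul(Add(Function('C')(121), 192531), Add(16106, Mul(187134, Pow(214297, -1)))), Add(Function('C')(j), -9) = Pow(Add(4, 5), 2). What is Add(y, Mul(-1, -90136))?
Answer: Rational(664880479662928, 214297) ≈ 3.1026e+9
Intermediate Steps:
Function('C')(j) = 90 (Function('C')(j) = Add(9, Pow(Add(4, 5), 2)) = Add(9, Pow(9, 2)) = Add(9, 81) = 90)
y = Rational(664861163788536, 214297) (y = Mul(Add(90, 192531), Add(16106, Mul(187134, Pow(214297, -1)))) = Mul(192621, Add(16106, Mul(187134, Rational(1, 214297)))) = Mul(192621, Add(16106, Rational(187134, 214297))) = Mul(192621, Rational(3451654616, 214297)) = Rational(664861163788536, 214297) ≈ 3.1025e+9)
Add(y, Mul(-1, -90136)) = Add(Rational(664861163788536, 214297), Mul(-1, -90136)) = Add(Rational(664861163788536, 214297), 90136) = Rational(664880479662928, 214297)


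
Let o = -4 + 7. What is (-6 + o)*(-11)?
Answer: 33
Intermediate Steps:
o = 3
(-6 + o)*(-11) = (-6 + 3)*(-11) = -3*(-11) = 33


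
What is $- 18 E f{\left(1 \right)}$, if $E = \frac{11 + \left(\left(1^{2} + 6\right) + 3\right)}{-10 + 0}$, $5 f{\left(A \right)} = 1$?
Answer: $\frac{189}{25} \approx 7.56$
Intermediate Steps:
$f{\left(A \right)} = \frac{1}{5}$ ($f{\left(A \right)} = \frac{1}{5} \cdot 1 = \frac{1}{5}$)
$E = - \frac{21}{10}$ ($E = \frac{11 + \left(\left(1 + 6\right) + 3\right)}{-10} = \left(11 + \left(7 + 3\right)\right) \left(- \frac{1}{10}\right) = \left(11 + 10\right) \left(- \frac{1}{10}\right) = 21 \left(- \frac{1}{10}\right) = - \frac{21}{10} \approx -2.1$)
$- 18 E f{\left(1 \right)} = \left(-18\right) \left(- \frac{21}{10}\right) \frac{1}{5} = \frac{189}{5} \cdot \frac{1}{5} = \frac{189}{25}$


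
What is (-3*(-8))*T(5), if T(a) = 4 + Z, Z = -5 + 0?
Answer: -24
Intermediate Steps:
Z = -5
T(a) = -1 (T(a) = 4 - 5 = -1)
(-3*(-8))*T(5) = -3*(-8)*(-1) = 24*(-1) = -24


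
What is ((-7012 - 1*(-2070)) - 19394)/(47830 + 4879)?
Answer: -24336/52709 ≈ -0.46170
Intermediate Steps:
((-7012 - 1*(-2070)) - 19394)/(47830 + 4879) = ((-7012 + 2070) - 19394)/52709 = (-4942 - 19394)*(1/52709) = -24336*1/52709 = -24336/52709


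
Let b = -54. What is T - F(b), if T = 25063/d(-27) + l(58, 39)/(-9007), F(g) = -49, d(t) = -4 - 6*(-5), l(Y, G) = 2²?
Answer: 237217255/234182 ≈ 1013.0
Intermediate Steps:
l(Y, G) = 4
d(t) = 26 (d(t) = -4 + 30 = 26)
T = 225742337/234182 (T = 25063/26 + 4/(-9007) = 25063*(1/26) + 4*(-1/9007) = 25063/26 - 4/9007 = 225742337/234182 ≈ 963.96)
T - F(b) = 225742337/234182 - 1*(-49) = 225742337/234182 + 49 = 237217255/234182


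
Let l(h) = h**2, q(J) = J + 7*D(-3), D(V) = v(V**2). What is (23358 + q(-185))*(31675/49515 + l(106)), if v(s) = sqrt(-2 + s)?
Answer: 2578609013639/9903 + 778935101*sqrt(7)/9903 ≈ 2.6059e+8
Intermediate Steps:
D(V) = sqrt(-2 + V**2)
q(J) = J + 7*sqrt(7) (q(J) = J + 7*sqrt(-2 + (-3)**2) = J + 7*sqrt(-2 + 9) = J + 7*sqrt(7))
(23358 + q(-185))*(31675/49515 + l(106)) = (23358 + (-185 + 7*sqrt(7)))*(31675/49515 + 106**2) = (23173 + 7*sqrt(7))*(31675*(1/49515) + 11236) = (23173 + 7*sqrt(7))*(6335/9903 + 11236) = (23173 + 7*sqrt(7))*(111276443/9903) = 2578609013639/9903 + 778935101*sqrt(7)/9903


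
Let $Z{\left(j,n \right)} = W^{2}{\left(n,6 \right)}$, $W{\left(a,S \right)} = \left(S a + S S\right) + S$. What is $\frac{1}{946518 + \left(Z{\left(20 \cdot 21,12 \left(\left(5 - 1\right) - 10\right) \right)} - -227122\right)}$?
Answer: $\frac{1}{1325740} \approx 7.543 \cdot 10^{-7}$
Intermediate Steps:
$W{\left(a,S \right)} = S + S^{2} + S a$ ($W{\left(a,S \right)} = \left(S a + S^{2}\right) + S = \left(S^{2} + S a\right) + S = S + S^{2} + S a$)
$Z{\left(j,n \right)} = \left(42 + 6 n\right)^{2}$ ($Z{\left(j,n \right)} = \left(6 \left(1 + 6 + n\right)\right)^{2} = \left(6 \left(7 + n\right)\right)^{2} = \left(42 + 6 n\right)^{2}$)
$\frac{1}{946518 + \left(Z{\left(20 \cdot 21,12 \left(\left(5 - 1\right) - 10\right) \right)} - -227122\right)} = \frac{1}{946518 + \left(36 \left(7 + 12 \left(\left(5 - 1\right) - 10\right)\right)^{2} - -227122\right)} = \frac{1}{946518 + \left(36 \left(7 + 12 \left(4 - 10\right)\right)^{2} + 227122\right)} = \frac{1}{946518 + \left(36 \left(7 + 12 \left(-6\right)\right)^{2} + 227122\right)} = \frac{1}{946518 + \left(36 \left(7 - 72\right)^{2} + 227122\right)} = \frac{1}{946518 + \left(36 \left(-65\right)^{2} + 227122\right)} = \frac{1}{946518 + \left(36 \cdot 4225 + 227122\right)} = \frac{1}{946518 + \left(152100 + 227122\right)} = \frac{1}{946518 + 379222} = \frac{1}{1325740}$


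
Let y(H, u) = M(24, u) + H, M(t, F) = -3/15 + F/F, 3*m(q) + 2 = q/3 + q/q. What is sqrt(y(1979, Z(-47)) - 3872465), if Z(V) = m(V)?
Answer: I*sqrt(96762130)/5 ≈ 1967.4*I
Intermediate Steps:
m(q) = -1/3 + q/9 (m(q) = -2/3 + (q/3 + q/q)/3 = -2/3 + (q*(1/3) + 1)/3 = -2/3 + (q/3 + 1)/3 = -2/3 + (1 + q/3)/3 = -2/3 + (1/3 + q/9) = -1/3 + q/9)
M(t, F) = 4/5 (M(t, F) = -3*1/15 + 1 = -1/5 + 1 = 4/5)
Z(V) = -1/3 + V/9
y(H, u) = 4/5 + H
sqrt(y(1979, Z(-47)) - 3872465) = sqrt((4/5 + 1979) - 3872465) = sqrt(9899/5 - 3872465) = sqrt(-19352426/5) = I*sqrt(96762130)/5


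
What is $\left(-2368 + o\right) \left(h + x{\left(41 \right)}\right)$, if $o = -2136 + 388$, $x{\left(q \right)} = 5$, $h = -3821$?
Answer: $15706656$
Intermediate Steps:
$o = -1748$
$\left(-2368 + o\right) \left(h + x{\left(41 \right)}\right) = \left(-2368 - 1748\right) \left(-3821 + 5\right) = \left(-4116\right) \left(-3816\right) = 15706656$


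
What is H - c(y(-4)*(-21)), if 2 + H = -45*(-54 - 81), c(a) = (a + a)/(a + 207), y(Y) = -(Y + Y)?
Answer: 79061/13 ≈ 6081.6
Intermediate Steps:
y(Y) = -2*Y
c(a) = 2*a/(207 + a) (c(a) = (2*a)/(207 + a) = 2*a/(207 + a))
H = 6073 (H = -2 - 45*(-54 - 81) = -2 - 45*(-135) = -2 + 6075 = 6073)
H - c(y(-4)*(-21)) = 6073 - 2*-2*(-4)*(-21)/(207 - 2*(-4)*(-21)) = 6073 - 2*8*(-21)/(207 + 8*(-21)) = 6073 - 2*(-168)/(207 - 168) = 6073 - 2*(-168)/39 = 6073 - 1*(-112/13) = 6073 + 112/13 = 79061/13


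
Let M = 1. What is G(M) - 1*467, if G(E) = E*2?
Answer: -465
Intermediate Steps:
G(E) = 2*E
G(M) - 1*467 = 2*1 - 1*467 = 2 - 467 = -465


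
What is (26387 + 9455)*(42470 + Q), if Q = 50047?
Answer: 3315994314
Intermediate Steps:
(26387 + 9455)*(42470 + Q) = (26387 + 9455)*(42470 + 50047) = 35842*92517 = 3315994314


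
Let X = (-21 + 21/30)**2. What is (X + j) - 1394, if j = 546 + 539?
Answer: 10309/100 ≈ 103.09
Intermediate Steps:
j = 1085
X = 41209/100 (X = (-21 + 21*(1/30))**2 = (-21 + 7/10)**2 = (-203/10)**2 = 41209/100 ≈ 412.09)
(X + j) - 1394 = (41209/100 + 1085) - 1394 = 149709/100 - 1394 = 10309/100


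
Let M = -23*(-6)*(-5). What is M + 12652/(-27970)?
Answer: -9655976/13985 ≈ -690.45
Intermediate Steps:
M = -690 (M = 138*(-5) = -690)
M + 12652/(-27970) = -690 + 12652/(-27970) = -690 + 12652*(-1/27970) = -690 - 6326/13985 = -9655976/13985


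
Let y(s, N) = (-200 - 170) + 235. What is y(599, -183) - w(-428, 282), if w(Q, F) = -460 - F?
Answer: 607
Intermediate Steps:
y(s, N) = -135 (y(s, N) = -370 + 235 = -135)
y(599, -183) - w(-428, 282) = -135 - (-460 - 1*282) = -135 - (-460 - 282) = -135 - 1*(-742) = -135 + 742 = 607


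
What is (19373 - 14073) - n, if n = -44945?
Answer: 50245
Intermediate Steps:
(19373 - 14073) - n = (19373 - 14073) - 1*(-44945) = 5300 + 44945 = 50245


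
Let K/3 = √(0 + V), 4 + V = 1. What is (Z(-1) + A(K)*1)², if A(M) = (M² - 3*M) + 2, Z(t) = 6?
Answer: 118 + 342*I*√3 ≈ 118.0 + 592.36*I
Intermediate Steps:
V = -3 (V = -4 + 1 = -3)
K = 3*I*√3 (K = 3*√(0 - 3) = 3*√(-3) = 3*(I*√3) = 3*I*√3 ≈ 5.1962*I)
A(M) = 2 + M² - 3*M
(Z(-1) + A(K)*1)² = (6 + (2 + (3*I*√3)² - 9*I*√3)*1)² = (6 + (2 - 27 - 9*I*√3)*1)² = (6 + (-25 - 9*I*√3)*1)² = (6 + (-25 - 9*I*√3))² = (-19 - 9*I*√3)²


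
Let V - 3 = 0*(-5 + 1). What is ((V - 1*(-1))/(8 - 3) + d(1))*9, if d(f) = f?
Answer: 81/5 ≈ 16.200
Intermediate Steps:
V = 3 (V = 3 + 0*(-5 + 1) = 3 + 0*(-4) = 3 + 0 = 3)
((V - 1*(-1))/(8 - 3) + d(1))*9 = ((3 - 1*(-1))/(8 - 3) + 1)*9 = ((3 + 1)/5 + 1)*9 = (4*(1/5) + 1)*9 = (4/5 + 1)*9 = (9/5)*9 = 81/5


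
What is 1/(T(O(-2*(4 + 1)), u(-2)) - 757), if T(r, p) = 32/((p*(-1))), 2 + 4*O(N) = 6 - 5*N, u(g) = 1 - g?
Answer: -3/2303 ≈ -0.0013026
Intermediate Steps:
O(N) = 1 - 5*N/4 (O(N) = -½ + (6 - 5*N)/4 = -½ + (3/2 - 5*N/4) = 1 - 5*N/4)
T(r, p) = -32/p (T(r, p) = 32/((-p)) = 32*(-1/p) = -32/p)
1/(T(O(-2*(4 + 1)), u(-2)) - 757) = 1/(-32/(1 - 1*(-2)) - 757) = 1/(-32/(1 + 2) - 757) = 1/(-32/3 - 757) = 1/(-2303/3) = -3/2303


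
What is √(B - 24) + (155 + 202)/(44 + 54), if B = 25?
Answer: 65/14 ≈ 4.6429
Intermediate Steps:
√(B - 24) + (155 + 202)/(44 + 54) = √(25 - 24) + (155 + 202)/(44 + 54) = √1 + 357/98 = 1 + 357*(1/98) = 1 + 51/14 = 65/14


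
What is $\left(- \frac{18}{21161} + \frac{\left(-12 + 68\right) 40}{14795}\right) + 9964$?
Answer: $\frac{623909262502}{62615399} \approx 9964.2$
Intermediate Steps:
$\left(- \frac{18}{21161} + \frac{\left(-12 + 68\right) 40}{14795}\right) + 9964 = \left(\left(-18\right) \frac{1}{21161} + 56 \cdot 40 \cdot \frac{1}{14795}\right) + 9964 = \left(- \frac{18}{21161} + 2240 \cdot \frac{1}{14795}\right) + 9964 = \left(- \frac{18}{21161} + \frac{448}{2959}\right) + 9964 = \frac{9426866}{62615399} + 9964 = \frac{623909262502}{62615399}$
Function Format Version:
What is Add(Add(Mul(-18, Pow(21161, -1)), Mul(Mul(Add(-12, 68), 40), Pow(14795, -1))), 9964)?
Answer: Rational(623909262502, 62615399) ≈ 9964.2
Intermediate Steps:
Add(Add(Mul(-18, Pow(21161, -1)), Mul(Mul(Add(-12, 68), 40), Pow(14795, -1))), 9964) = Add(Add(Mul(-18, Rational(1, 21161)), Mul(Mul(56, 40), Rational(1, 14795))), 9964) = Add(Add(Rational(-18, 21161), Mul(2240, Rational(1, 14795))), 9964) = Add(Add(Rational(-18, 21161), Rational(448, 2959)), 9964) = Add(Rational(9426866, 62615399), 9964) = Rational(623909262502, 62615399)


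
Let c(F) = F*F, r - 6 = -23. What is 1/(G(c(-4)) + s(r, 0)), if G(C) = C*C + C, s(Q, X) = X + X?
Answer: 1/272 ≈ 0.0036765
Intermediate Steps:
r = -17 (r = 6 - 23 = -17)
c(F) = F²
s(Q, X) = 2*X
G(C) = C + C² (G(C) = C² + C = C + C²)
1/(G(c(-4)) + s(r, 0)) = 1/((-4)²*(1 + (-4)²) + 2*0) = 1/(16*(1 + 16) + 0) = 1/(16*17 + 0) = 1/(272 + 0) = 1/272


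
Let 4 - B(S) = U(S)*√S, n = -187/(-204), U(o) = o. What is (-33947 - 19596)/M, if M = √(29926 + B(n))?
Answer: -321258*√2/√(2154960 - 11*√33) ≈ -309.50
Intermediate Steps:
n = 11/12 (n = -187*(-1/204) = 11/12 ≈ 0.91667)
B(S) = 4 - S^(3/2) (B(S) = 4 - S*√S = 4 - S^(3/2))
M = √(29930 - 11*√33/72) (M = √(29926 + (4 - (11/12)^(3/2))) = √(29926 + (4 - 11*√33/72)) = √(29930 - 11*√33/72) ≈ 173.00)
(-33947 - 19596)/M = (-33947 - 19596)/((√(4309920 - 22*√33)/12)) = -642516/√(4309920 - 22*√33)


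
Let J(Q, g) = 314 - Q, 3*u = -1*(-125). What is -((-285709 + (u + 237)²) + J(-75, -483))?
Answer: 1868984/9 ≈ 2.0767e+5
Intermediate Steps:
u = 125/3 (u = (-1*(-125))/3 = (⅓)*125 = 125/3 ≈ 41.667)
-((-285709 + (u + 237)²) + J(-75, -483)) = -((-285709 + (125/3 + 237)²) + (314 - 1*(-75))) = -((-285709 + (836/3)²) + (314 + 75)) = -((-285709 + 698896/9) + 389) = -(-1872485/9 + 389) = -1*(-1868984/9) = 1868984/9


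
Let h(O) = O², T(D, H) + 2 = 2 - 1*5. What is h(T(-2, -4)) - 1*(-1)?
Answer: 26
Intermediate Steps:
T(D, H) = -5 (T(D, H) = -2 + (2 - 1*5) = -2 + (2 - 5) = -2 - 3 = -5)
h(T(-2, -4)) - 1*(-1) = (-5)² - 1*(-1) = 25 + 1 = 26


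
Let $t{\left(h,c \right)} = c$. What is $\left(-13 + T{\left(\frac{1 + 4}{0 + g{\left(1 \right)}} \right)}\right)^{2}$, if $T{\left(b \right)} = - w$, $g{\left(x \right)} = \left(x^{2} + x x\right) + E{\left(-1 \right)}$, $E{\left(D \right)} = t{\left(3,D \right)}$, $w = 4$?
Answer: $289$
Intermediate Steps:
$E{\left(D \right)} = D$
$g{\left(x \right)} = -1 + 2 x^{2}$ ($g{\left(x \right)} = \left(x^{2} + x x\right) - 1 = \left(x^{2} + x^{2}\right) - 1 = 2 x^{2} - 1 = -1 + 2 x^{2}$)
$T{\left(b \right)} = -4$ ($T{\left(b \right)} = \left(-1\right) 4 = -4$)
$\left(-13 + T{\left(\frac{1 + 4}{0 + g{\left(1 \right)}} \right)}\right)^{2} = \left(-13 - 4\right)^{2} = \left(-17\right)^{2} = 289$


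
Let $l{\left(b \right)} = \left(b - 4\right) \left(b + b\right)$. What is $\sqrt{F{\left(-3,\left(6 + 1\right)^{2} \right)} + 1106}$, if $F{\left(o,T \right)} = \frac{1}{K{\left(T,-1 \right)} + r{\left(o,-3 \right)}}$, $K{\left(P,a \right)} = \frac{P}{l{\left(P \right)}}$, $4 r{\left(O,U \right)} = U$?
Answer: $\frac{\sqrt{19540094}}{133} \approx 33.236$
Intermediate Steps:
$l{\left(b \right)} = 2 b \left(-4 + b\right)$ ($l{\left(b \right)} = \left(-4 + b\right) 2 b = 2 b \left(-4 + b\right)$)
$r{\left(O,U \right)} = \frac{U}{4}$
$K{\left(P,a \right)} = \frac{1}{2 \left(-4 + P\right)}$ ($K{\left(P,a \right)} = \frac{P}{2 P \left(-4 + P\right)} = P \frac{1}{2 P \left(-4 + P\right)} = \frac{1}{2 \left(-4 + P\right)}$)
$F{\left(o,T \right)} = \frac{1}{- \frac{3}{4} + \frac{1}{2 \left(-4 + T\right)}}$ ($F{\left(o,T \right)} = \frac{1}{\frac{1}{2 \left(-4 + T\right)} + \frac{1}{4} \left(-3\right)} = \frac{1}{\frac{1}{2 \left(-4 + T\right)} - \frac{3}{4}} = \frac{1}{- \frac{3}{4} + \frac{1}{2 \left(-4 + T\right)}}$)
$\sqrt{F{\left(-3,\left(6 + 1\right)^{2} \right)} + 1106} = \sqrt{\frac{4 \left(-4 + \left(6 + 1\right)^{2}\right)}{14 - 3 \left(6 + 1\right)^{2}} + 1106} = \sqrt{\frac{4 \left(-4 + 7^{2}\right)}{14 - 3 \cdot 7^{2}} + 1106} = \sqrt{\frac{4 \left(-4 + 49\right)}{14 - 147} + 1106} = \sqrt{4 \frac{1}{14 - 147} \cdot 45 + 1106} = \sqrt{4 \frac{1}{-133} \cdot 45 + 1106} = \sqrt{4 \left(- \frac{1}{133}\right) 45 + 1106} = \sqrt{- \frac{180}{133} + 1106} = \sqrt{\frac{146918}{133}} = \frac{\sqrt{19540094}}{133}$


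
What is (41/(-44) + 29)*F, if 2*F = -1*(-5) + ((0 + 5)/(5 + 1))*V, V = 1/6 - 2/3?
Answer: 6175/96 ≈ 64.323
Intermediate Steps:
V = -½ (V = 1*(⅙) - 2*⅓ = ⅙ - ⅔ = -½ ≈ -0.50000)
F = 55/24 (F = (-1*(-5) + ((0 + 5)/(5 + 1))*(-½))/2 = (5 + (5/6)*(-½))/2 = (5 + (5*(⅙))*(-½))/2 = (5 + (⅚)*(-½))/2 = (5 - 5/12)/2 = (½)*(55/12) = 55/24 ≈ 2.2917)
(41/(-44) + 29)*F = (41/(-44) + 29)*(55/24) = (41*(-1/44) + 29)*(55/24) = (-41/44 + 29)*(55/24) = (1235/44)*(55/24) = 6175/96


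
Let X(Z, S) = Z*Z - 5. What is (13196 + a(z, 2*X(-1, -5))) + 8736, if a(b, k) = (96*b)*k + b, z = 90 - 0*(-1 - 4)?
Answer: -47098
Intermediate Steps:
z = 90 (z = 90 - 0*(-5) = 90 - 1*0 = 90 + 0 = 90)
X(Z, S) = -5 + Z**2 (X(Z, S) = Z**2 - 5 = -5 + Z**2)
a(b, k) = b + 96*b*k (a(b, k) = 96*b*k + b = b + 96*b*k)
(13196 + a(z, 2*X(-1, -5))) + 8736 = (13196 + 90*(1 + 96*(2*(-5 + (-1)**2)))) + 8736 = (13196 + 90*(1 + 96*(2*(-5 + 1)))) + 8736 = (13196 + 90*(1 + 96*(2*(-4)))) + 8736 = (13196 + 90*(1 + 96*(-8))) + 8736 = (13196 + 90*(1 - 768)) + 8736 = (13196 + 90*(-767)) + 8736 = (13196 - 69030) + 8736 = -55834 + 8736 = -47098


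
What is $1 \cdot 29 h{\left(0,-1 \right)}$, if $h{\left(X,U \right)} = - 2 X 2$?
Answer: $0$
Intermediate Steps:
$h{\left(X,U \right)} = - 4 X$
$1 \cdot 29 h{\left(0,-1 \right)} = 1 \cdot 29 \left(\left(-4\right) 0\right) = 29 \cdot 0 = 0$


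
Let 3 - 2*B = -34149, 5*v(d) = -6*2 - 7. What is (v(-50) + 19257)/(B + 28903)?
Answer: 96266/229895 ≈ 0.41874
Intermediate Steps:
v(d) = -19/5 (v(d) = (-6*2 - 7)/5 = (-12 - 7)/5 = (1/5)*(-19) = -19/5)
B = 17076 (B = 3/2 - 1/2*(-34149) = 3/2 + 34149/2 = 17076)
(v(-50) + 19257)/(B + 28903) = (-19/5 + 19257)/(17076 + 28903) = (96266/5)/45979 = (96266/5)*(1/45979) = 96266/229895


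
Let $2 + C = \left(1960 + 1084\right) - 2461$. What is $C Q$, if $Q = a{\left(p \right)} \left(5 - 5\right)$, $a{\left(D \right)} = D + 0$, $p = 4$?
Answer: $0$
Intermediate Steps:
$a{\left(D \right)} = D$
$Q = 0$ ($Q = 4 \left(5 - 5\right) = 4 \cdot 0 = 0$)
$C = 581$ ($C = -2 + \left(\left(1960 + 1084\right) - 2461\right) = -2 + \left(3044 - 2461\right) = -2 + 583 = 581$)
$C Q = 581 \cdot 0 = 0$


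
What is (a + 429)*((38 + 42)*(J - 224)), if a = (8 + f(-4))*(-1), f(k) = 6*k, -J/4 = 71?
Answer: -18084800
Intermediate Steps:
J = -284 (J = -4*71 = -284)
a = 16 (a = (8 + 6*(-4))*(-1) = (8 - 24)*(-1) = -16*(-1) = 16)
(a + 429)*((38 + 42)*(J - 224)) = (16 + 429)*((38 + 42)*(-284 - 224)) = 445*(80*(-508)) = 445*(-40640) = -18084800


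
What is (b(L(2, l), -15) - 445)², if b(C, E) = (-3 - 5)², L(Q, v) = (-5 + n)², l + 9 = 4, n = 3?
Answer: 145161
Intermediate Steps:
l = -5 (l = -9 + 4 = -5)
L(Q, v) = 4 (L(Q, v) = (-5 + 3)² = (-2)² = 4)
b(C, E) = 64 (b(C, E) = (-8)² = 64)
(b(L(2, l), -15) - 445)² = (64 - 445)² = (-381)² = 145161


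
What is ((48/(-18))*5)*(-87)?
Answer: 1160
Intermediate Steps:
((48/(-18))*5)*(-87) = ((48*(-1/18))*5)*(-87) = -8/3*5*(-87) = -40/3*(-87) = 1160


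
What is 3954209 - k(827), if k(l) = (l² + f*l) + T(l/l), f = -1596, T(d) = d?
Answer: 4590171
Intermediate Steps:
k(l) = 1 + l² - 1596*l (k(l) = (l² - 1596*l) + l/l = (l² - 1596*l) + 1 = 1 + l² - 1596*l)
3954209 - k(827) = 3954209 - (1 + 827² - 1596*827) = 3954209 - (1 + 683929 - 1319892) = 3954209 - 1*(-635962) = 3954209 + 635962 = 4590171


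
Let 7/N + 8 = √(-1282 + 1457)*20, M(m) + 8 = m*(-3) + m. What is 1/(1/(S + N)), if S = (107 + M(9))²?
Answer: 57356269/8742 + 175*√7/17484 ≈ 6561.0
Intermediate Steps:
M(m) = -8 - 2*m (M(m) = -8 + (m*(-3) + m) = -8 + (-3*m + m) = -8 - 2*m)
S = 6561 (S = (107 + (-8 - 2*9))² = (107 + (-8 - 18))² = (107 - 26)² = 81² = 6561)
N = 7/(-8 + 100*√7) (N = 7/(-8 + √(-1282 + 1457)*20) = 7/(-8 + √175*20) = 7/(-8 + (5*√7)*20) = 7/(-8 + 100*√7) ≈ 0.027282)
1/(1/(S + N)) = 1/(1/(6561 + (7/8742 + 175*√7/17484))) = 1/(1/(57356269/8742 + 175*√7/17484)) = 57356269/8742 + 175*√7/17484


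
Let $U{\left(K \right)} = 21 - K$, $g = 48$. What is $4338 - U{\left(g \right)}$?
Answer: $4365$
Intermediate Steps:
$4338 - U{\left(g \right)} = 4338 - \left(21 - 48\right) = 4338 - -27 = 4338 + 27 = 4365$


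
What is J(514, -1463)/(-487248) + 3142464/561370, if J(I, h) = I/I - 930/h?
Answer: 1120042355591963/200084568739440 ≈ 5.5978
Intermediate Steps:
J(I, h) = 1 - 930/h
J(514, -1463)/(-487248) + 3142464/561370 = ((-930 - 1463)/(-1463))/(-487248) + 3142464/561370 = -1/1463*(-2393)*(-1/487248) + 3142464*(1/561370) = (2393/1463)*(-1/487248) + 1571232/280685 = -2393/712843824 + 1571232/280685 = 1120042355591963/200084568739440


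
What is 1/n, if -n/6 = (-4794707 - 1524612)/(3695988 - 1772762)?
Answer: 961613/18957957 ≈ 0.050723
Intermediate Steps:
n = 18957957/961613 (n = -6*(-4794707 - 1524612)/(3695988 - 1772762) = -(-37915914)/1923226 = -6*(-6319319/1923226) = 18957957/961613 ≈ 19.715)
1/n = 1/(18957957/961613) = 961613/18957957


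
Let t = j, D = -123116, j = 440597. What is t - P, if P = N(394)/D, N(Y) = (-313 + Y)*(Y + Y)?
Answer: 13561151020/30779 ≈ 4.4060e+5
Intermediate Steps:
N(Y) = 2*Y*(-313 + Y) (N(Y) = (-313 + Y)*(2*Y) = 2*Y*(-313 + Y))
t = 440597
P = -15957/30779 (P = (2*394*(-313 + 394))/(-123116) = (2*394*81)*(-1/123116) = 63828*(-1/123116) = -15957/30779 ≈ -0.51844)
t - P = 440597 - 1*(-15957/30779) = 440597 + 15957/30779 = 13561151020/30779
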